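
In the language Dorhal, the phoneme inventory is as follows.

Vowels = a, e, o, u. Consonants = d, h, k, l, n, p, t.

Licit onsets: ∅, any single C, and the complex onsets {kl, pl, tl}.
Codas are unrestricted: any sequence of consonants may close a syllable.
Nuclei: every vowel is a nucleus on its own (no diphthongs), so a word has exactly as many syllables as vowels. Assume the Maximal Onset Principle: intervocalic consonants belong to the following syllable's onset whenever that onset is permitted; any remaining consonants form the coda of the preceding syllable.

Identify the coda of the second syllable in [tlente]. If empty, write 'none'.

Nuclei (vowels): e, e → 2 syllables.
σ1/σ2 boundary: /nt/ splits as /n/ + /t/ (/t/ is the longest suffix that is a licit onset).
Result: tlen.te.
Syllable 2 is /te/: onset /t/, nucleus /e/, coda ∅.

none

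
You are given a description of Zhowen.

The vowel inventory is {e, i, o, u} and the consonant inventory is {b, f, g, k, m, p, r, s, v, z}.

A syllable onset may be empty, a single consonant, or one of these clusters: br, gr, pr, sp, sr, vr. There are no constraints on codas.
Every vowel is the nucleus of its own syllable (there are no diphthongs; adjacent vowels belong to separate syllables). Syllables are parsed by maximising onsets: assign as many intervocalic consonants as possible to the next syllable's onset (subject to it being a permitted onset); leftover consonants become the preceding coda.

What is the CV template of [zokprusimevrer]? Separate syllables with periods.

Vowels present: o, u, i, e, e; each is a nucleus, giving 5 syllables.
V1 /o/ – V2 /u/: /kpr/ splits as /k/ + /pr/ (/pr/ is the longest suffix that is a licit onset).
V2 /u/ – V3 /i/: /s/ is a single consonant, so it becomes the next onset.
V3 /i/ – V4 /e/: /m/ is a single consonant, so it becomes the next onset.
V4 /e/ – V5 /e/: /vr/ is a licit onset in full, so it all attaches to the next syllable.
Result: zok.pru.si.me.vrer.
Mapping each syllable to C/V: /zok/ → CVC, /pru/ → CCV, /si/ → CV, /me/ → CV, /vrer/ → CCVC.

CVC.CCV.CV.CV.CCVC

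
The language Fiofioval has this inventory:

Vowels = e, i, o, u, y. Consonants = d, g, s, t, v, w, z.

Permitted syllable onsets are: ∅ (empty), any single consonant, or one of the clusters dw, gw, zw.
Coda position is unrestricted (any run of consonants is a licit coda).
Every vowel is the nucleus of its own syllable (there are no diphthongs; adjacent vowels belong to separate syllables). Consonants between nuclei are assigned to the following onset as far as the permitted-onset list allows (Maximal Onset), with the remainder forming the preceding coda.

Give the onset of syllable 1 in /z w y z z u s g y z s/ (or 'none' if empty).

zw

Nuclei (vowels): y, u, y → 3 syllables.
Between /y/ (V1) and /u/ (V2): /zz/ — longest licit onset from the right is /z/, leaving /z/ as coda.
Between /u/ (V2) and /y/ (V3): /sg/ splits as /s/ + /g/ (/g/ is the longest suffix that is a licit onset).
So the parse is zwyz.zus.gyzs.
Syllable 1 is /zwyz/: onset /zw/, nucleus /y/, coda /z/.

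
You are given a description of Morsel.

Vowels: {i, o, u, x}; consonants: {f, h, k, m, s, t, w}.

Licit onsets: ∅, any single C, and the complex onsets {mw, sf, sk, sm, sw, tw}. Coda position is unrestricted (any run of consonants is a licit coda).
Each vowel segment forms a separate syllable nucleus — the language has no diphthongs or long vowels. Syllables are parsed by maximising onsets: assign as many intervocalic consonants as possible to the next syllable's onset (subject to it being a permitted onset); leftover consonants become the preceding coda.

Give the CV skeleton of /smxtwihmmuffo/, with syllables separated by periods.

CCV.CCVCC.CVC.CV

Vowels present: x, i, u, o; each is a nucleus, giving 4 syllables.
/x…i/ gap (V1→V2): /tw/ is a licit onset in full, so it all attaches to the next syllable.
/i…u/ gap (V2→V3): /hmm/ splits as /hm/ + /m/ (/m/ is the longest suffix that is a licit onset).
/u…o/ gap (V3→V4): /ff/ — longest licit onset from the right is /f/, leaving /f/ as coda.
So the parse is smx.twihm.muf.fo.
Mapping each syllable to C/V: /smx/ → CCV, /twihm/ → CCVCC, /muf/ → CVC, /fo/ → CV.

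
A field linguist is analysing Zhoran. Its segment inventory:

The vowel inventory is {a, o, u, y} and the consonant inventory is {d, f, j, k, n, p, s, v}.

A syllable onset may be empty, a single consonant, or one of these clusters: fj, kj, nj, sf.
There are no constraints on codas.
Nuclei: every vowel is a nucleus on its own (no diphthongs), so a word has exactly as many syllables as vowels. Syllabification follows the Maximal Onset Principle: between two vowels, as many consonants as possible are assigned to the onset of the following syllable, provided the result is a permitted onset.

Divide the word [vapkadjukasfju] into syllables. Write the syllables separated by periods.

Vowels present: a, a, u, a, u; each is a nucleus, giving 5 syllables.
V1 /a/ – V2 /a/: /pk/; trying suffixes from longest down, /k/ is the first permitted one, so coda /p/ | onset /k/.
V2 /a/ – V3 /u/: /dj/; trying suffixes from longest down, /j/ is the first permitted one, so coda /d/ | onset /j/.
V3 /u/ – V4 /a/: /k/ → onset of the next syllable (single consonants are always licit onsets).
V4 /a/ – V5 /u/: /sfj/ splits as /s/ + /fj/ (/fj/ is the longest suffix that is a licit onset).

vap.kad.ju.kas.fju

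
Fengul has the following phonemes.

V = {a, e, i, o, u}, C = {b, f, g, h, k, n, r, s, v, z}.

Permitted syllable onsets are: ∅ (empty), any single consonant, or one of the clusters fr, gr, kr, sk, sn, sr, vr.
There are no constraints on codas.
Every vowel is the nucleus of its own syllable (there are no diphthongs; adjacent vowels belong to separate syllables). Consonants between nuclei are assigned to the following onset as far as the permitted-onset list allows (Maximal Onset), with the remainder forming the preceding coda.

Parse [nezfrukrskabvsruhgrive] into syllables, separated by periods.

nez.frukr.skabv.sruh.gri.ve

Nuclei (vowels): e, u, a, u, i, e → 6 syllables.
V1 /e/ – V2 /u/: /zfr/ splits as /z/ + /fr/ (/fr/ is the longest suffix that is a licit onset).
V2 /u/ – V3 /a/: /krsk/; trying suffixes from longest down, /sk/ is the first permitted one, so coda /kr/ | onset /sk/.
V3 /a/ – V4 /u/: /bvsr/; trying suffixes from longest down, /sr/ is the first permitted one, so coda /bv/ | onset /sr/.
V4 /u/ – V5 /i/: /hgr/ splits as /h/ + /gr/ (/gr/ is the longest suffix that is a licit onset).
V5 /i/ – V6 /e/: /v/ is a single consonant, so it becomes the next onset.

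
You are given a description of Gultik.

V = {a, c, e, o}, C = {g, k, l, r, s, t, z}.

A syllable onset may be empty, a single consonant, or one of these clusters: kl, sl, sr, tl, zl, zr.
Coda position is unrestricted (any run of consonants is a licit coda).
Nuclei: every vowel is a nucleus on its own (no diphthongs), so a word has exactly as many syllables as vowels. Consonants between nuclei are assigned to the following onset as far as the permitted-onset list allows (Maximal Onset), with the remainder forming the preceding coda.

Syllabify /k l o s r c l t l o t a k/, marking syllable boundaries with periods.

klo.srcl.tlo.tak

Vowels present: o, c, o, a; each is a nucleus, giving 4 syllables.
σ1/σ2 boundary: /sr/ is a licit onset in full, so it all attaches to the next syllable.
σ2/σ3 boundary: /ltl/ — longest licit onset from the right is /tl/, leaving /l/ as coda.
σ3/σ4 boundary: /t/ is a single consonant, so it becomes the next onset.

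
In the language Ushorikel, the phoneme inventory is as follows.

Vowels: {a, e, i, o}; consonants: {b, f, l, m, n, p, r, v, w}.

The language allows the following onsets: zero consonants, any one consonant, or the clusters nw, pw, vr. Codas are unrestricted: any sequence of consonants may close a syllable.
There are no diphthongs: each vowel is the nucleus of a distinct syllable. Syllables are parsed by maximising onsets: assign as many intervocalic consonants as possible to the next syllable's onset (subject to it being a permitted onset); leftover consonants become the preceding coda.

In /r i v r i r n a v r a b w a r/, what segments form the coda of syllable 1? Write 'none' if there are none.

none

Nuclei (vowels): i, i, a, a, a → 5 syllables.
/i…i/ gap (V1→V2): /vr/ is a licit onset in full, so it all attaches to the next syllable.
/i…a/ gap (V2→V3): /rn/; trying suffixes from longest down, /n/ is the first permitted one, so coda /r/ | onset /n/.
/a…a/ gap (V3→V4): /vr/ — entire cluster is a permitted onset → onset /vr/, coda ∅.
/a…a/ gap (V4→V5): cluster /bw/ — the longest permitted-onset suffix is /w/; onset = /w/, preceding coda = /b/.
Syllabification: ri.vrir.na.vrab.war.
Syllable 1 is /ri/: onset /r/, nucleus /i/, coda ∅.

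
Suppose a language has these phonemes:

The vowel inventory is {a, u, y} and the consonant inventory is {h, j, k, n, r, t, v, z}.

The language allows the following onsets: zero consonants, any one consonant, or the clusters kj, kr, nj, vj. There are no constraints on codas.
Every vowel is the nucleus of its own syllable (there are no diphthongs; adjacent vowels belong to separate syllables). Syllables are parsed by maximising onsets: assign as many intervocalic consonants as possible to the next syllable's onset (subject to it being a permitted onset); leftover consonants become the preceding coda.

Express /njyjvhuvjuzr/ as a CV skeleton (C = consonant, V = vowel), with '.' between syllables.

CCVCC.CV.CCVCC

The vowels are y, u, u — 3 nuclei, so 3 syllables.
Between /y/ (V1) and /u/ (V2): /jvh/ splits as /jv/ + /h/ (/h/ is the longest suffix that is a licit onset).
Between /u/ (V2) and /u/ (V3): /vj/ — entire cluster is a permitted onset → onset /vj/, coda ∅.
So the parse is njyjv.hu.vjuzr.
Mapping each syllable to C/V: /njyjv/ → CCVCC, /hu/ → CV, /vjuzr/ → CCVCC.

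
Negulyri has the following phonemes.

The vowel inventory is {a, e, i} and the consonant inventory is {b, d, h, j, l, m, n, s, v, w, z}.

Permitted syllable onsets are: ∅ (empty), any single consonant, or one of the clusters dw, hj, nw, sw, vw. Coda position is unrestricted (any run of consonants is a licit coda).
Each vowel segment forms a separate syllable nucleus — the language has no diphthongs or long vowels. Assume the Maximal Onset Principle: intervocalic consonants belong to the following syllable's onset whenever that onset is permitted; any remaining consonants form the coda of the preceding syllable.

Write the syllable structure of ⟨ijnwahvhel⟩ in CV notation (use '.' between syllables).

VC.CCVCC.CVC

Vowels present: i, a, e; each is a nucleus, giving 3 syllables.
σ1/σ2 boundary: /jnw/ — longest licit onset from the right is /nw/, leaving /j/ as coda.
σ2/σ3 boundary: /hvh/; trying suffixes from longest down, /h/ is the first permitted one, so coda /hv/ | onset /h/.
So the parse is ij.nwahv.hel.
Mapping each syllable to C/V: /ij/ → VC, /nwahv/ → CCVCC, /hel/ → CVC.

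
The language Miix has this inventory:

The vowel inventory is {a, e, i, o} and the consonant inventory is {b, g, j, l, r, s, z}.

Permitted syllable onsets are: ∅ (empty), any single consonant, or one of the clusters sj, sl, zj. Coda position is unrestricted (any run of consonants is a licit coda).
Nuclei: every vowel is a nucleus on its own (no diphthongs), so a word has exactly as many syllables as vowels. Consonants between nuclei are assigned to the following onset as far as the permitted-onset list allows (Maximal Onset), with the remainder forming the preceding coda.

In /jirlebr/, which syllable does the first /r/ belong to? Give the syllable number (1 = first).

The vowels are i, e — 2 nuclei, so 2 syllables.
V1 /i/ – V2 /e/: /rl/ — longest licit onset from the right is /l/, leaving /r/ as coda.
So the parse is jir.lebr.
The first /r/ is in the coda of syllable 1 (/jir/).

1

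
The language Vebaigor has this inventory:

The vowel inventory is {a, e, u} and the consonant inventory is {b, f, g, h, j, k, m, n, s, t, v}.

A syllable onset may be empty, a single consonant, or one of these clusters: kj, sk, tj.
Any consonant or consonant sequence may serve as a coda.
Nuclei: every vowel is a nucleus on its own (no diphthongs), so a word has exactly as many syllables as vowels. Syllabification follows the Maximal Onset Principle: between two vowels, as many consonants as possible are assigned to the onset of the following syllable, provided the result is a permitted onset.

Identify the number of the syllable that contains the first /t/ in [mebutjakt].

Vowels present: e, u, a; each is a nucleus, giving 3 syllables.
V1 /e/ – V2 /u/: /b/ is a single consonant, so it becomes the next onset.
V2 /u/ – V3 /a/: cluster /tj/ — /tj/ is itself a permitted onset, so the whole cluster goes right; preceding coda = ∅.
Putting it together: me.bu.tjakt.
The first /t/ is in the onset of syllable 3 (/tjakt/).

3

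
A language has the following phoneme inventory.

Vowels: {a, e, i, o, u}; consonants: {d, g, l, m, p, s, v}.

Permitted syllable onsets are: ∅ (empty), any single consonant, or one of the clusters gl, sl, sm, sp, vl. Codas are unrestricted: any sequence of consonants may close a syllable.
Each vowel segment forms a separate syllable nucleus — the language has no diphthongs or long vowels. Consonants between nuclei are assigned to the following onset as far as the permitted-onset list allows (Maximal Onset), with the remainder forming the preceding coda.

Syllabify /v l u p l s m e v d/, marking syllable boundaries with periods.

The vowels are u, e — 2 nuclei, so 2 syllables.
σ1/σ2 boundary: cluster /plsm/ — the longest permitted-onset suffix is /sm/; onset = /sm/, preceding coda = /pl/.

vlupl.smevd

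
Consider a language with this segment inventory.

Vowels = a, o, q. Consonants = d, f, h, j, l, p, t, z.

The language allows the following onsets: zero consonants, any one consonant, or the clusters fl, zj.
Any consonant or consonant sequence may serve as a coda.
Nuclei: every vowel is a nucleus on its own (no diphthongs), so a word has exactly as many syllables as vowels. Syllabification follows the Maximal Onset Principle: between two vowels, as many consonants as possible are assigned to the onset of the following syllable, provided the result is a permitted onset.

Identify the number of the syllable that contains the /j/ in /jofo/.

Vowels present: o, o; each is a nucleus, giving 2 syllables.
Between /o/ (V1) and /o/ (V2): just /f/ — single C goes to the following onset.
Result: jo.fo.
The /j/ is in the onset of syllable 1 (/jo/).

1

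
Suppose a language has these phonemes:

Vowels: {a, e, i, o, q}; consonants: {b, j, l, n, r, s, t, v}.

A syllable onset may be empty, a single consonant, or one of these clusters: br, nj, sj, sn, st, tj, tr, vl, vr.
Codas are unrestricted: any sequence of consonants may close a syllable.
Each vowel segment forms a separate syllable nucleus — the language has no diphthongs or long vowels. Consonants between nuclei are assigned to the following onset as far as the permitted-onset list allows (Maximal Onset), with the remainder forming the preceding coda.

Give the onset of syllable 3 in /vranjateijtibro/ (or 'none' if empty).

t

The vowels are a, a, e, i, i, o — 6 nuclei, so 6 syllables.
V1 /a/ – V2 /a/: cluster /nj/ — /nj/ is itself a permitted onset, so the whole cluster goes right; preceding coda = ∅.
V2 /a/ – V3 /e/: /t/ is a single consonant, so it becomes the next onset.
V3 /e/ – V4 /i/: nothing intervenes; syllable break is V.V.
V4 /i/ – V5 /i/: /jt/ splits as /j/ + /t/ (/t/ is the longest suffix that is a licit onset).
V5 /i/ – V6 /o/: cluster /br/ — /br/ is itself a permitted onset, so the whole cluster goes right; preceding coda = ∅.
Result: vra.nja.te.ij.ti.bro.
Syllable 3 is /te/: onset /t/, nucleus /e/, coda ∅.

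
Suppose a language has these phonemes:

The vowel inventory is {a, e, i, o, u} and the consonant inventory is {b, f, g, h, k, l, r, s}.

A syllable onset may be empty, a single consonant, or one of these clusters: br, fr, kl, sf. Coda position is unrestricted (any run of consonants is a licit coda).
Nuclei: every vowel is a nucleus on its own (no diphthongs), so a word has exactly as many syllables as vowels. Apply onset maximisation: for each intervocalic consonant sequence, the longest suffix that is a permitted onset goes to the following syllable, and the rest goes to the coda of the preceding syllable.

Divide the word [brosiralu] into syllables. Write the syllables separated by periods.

Nuclei (vowels): o, i, a, u → 4 syllables.
Between /o/ (V1) and /i/ (V2): /s/ → onset of the next syllable (single consonants are always licit onsets).
Between /i/ (V2) and /a/ (V3): /r/ is a single consonant, so it becomes the next onset.
Between /a/ (V3) and /u/ (V4): just /l/ — single C goes to the following onset.

bro.si.ra.lu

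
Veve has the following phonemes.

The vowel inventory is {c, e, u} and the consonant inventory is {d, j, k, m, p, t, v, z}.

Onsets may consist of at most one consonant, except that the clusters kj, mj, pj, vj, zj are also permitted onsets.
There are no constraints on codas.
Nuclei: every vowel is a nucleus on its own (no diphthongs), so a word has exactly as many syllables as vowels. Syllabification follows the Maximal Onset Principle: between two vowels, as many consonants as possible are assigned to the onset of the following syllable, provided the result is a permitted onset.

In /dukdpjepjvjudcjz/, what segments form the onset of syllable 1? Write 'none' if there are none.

d

Vowels present: u, e, u, c; each is a nucleus, giving 4 syllables.
Between /u/ (V1) and /e/ (V2): /kdpj/ — longest licit onset from the right is /pj/, leaving /kd/ as coda.
Between /e/ (V2) and /u/ (V3): /pjvj/ splits as /pj/ + /vj/ (/vj/ is the longest suffix that is a licit onset).
Between /u/ (V3) and /c/ (V4): /d/ → onset of the next syllable (single consonants are always licit onsets).
Putting it together: dukd.pjepj.vju.dcjz.
Syllable 1 is /dukd/: onset /d/, nucleus /u/, coda /kd/.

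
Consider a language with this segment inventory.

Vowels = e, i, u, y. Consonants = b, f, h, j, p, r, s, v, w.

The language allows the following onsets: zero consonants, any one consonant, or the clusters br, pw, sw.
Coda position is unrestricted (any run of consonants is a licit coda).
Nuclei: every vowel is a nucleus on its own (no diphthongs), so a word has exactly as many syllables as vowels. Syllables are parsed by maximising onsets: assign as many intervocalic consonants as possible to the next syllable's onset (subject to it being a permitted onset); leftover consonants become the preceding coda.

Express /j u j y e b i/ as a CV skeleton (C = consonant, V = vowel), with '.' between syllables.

Nuclei (vowels): u, y, e, i → 4 syllables.
V1 /u/ – V2 /y/: /j/ is a single consonant, so it becomes the next onset.
V2 /y/ – V3 /e/: nothing intervenes; syllable break is V.V.
V3 /e/ – V4 /i/: just /b/ — single C goes to the following onset.
Syllabification: ju.jy.e.bi.
Mapping each syllable to C/V: /ju/ → CV, /jy/ → CV, /e/ → V, /bi/ → CV.

CV.CV.V.CV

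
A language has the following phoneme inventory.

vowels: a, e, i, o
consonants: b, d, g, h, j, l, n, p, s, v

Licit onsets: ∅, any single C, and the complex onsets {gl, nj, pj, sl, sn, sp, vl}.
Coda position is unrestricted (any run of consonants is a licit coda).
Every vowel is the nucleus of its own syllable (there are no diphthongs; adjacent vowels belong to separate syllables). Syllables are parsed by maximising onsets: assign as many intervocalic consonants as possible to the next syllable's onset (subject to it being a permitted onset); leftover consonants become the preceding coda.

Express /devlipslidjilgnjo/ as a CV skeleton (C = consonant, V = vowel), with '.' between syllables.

CV.CCVC.CCVC.CVCC.CCV

Vowels present: e, i, i, i, o; each is a nucleus, giving 5 syllables.
/e…i/ gap (V1→V2): /vl/ is a licit onset in full, so it all attaches to the next syllable.
/i…i/ gap (V2→V3): /psl/ — longest licit onset from the right is /sl/, leaving /p/ as coda.
/i…i/ gap (V3→V4): /dj/; trying suffixes from longest down, /j/ is the first permitted one, so coda /d/ | onset /j/.
/i…o/ gap (V4→V5): /lgnj/ splits as /lg/ + /nj/ (/nj/ is the longest suffix that is a licit onset).
Syllabification: de.vlip.slid.jilg.njo.
Mapping each syllable to C/V: /de/ → CV, /vlip/ → CCVC, /slid/ → CCVC, /jilg/ → CVCC, /njo/ → CCV.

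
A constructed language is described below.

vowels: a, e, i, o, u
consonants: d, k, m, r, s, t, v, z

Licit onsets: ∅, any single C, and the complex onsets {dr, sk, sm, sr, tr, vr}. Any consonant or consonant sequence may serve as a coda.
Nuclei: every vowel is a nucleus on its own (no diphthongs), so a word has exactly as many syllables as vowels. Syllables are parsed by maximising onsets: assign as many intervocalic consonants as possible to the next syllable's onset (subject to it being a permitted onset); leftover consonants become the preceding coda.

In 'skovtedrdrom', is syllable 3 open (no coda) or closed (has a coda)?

closed

Nuclei (vowels): o, e, o → 3 syllables.
Between /o/ (V1) and /e/ (V2): /vt/; trying suffixes from longest down, /t/ is the first permitted one, so coda /v/ | onset /t/.
Between /e/ (V2) and /o/ (V3): cluster /drdr/ — the longest permitted-onset suffix is /dr/; onset = /dr/, preceding coda = /dr/.
So the parse is skov.tedr.drom.
Syllable 3 is /drom/ with coda /m/, so it is closed.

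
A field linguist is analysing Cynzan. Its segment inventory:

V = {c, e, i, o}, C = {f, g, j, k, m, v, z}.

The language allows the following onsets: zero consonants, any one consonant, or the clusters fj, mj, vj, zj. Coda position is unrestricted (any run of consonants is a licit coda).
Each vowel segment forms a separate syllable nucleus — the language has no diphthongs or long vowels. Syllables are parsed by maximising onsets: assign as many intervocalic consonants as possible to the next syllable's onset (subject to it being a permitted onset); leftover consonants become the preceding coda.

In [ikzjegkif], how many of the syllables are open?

0

The vowels are i, e, i — 3 nuclei, so 3 syllables.
σ1/σ2 boundary: /kzj/; trying suffixes from longest down, /zj/ is the first permitted one, so coda /k/ | onset /zj/.
σ2/σ3 boundary: /gk/; trying suffixes from longest down, /k/ is the first permitted one, so coda /g/ | onset /k/.
So the parse is ik.zjeg.kif.
Classifying each syllable: /ik/ (closed), /zjeg/ (closed), /kif/ (closed).
Open syllables: 0.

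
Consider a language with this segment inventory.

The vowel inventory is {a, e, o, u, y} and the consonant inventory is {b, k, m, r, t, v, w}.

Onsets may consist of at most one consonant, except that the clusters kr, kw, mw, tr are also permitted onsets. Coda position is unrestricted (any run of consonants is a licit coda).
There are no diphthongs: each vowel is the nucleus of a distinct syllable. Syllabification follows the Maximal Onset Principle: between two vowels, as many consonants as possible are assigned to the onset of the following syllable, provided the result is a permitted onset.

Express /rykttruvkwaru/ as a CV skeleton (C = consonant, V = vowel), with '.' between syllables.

CVCC.CCVC.CCV.CV

The vowels are y, u, a, u — 4 nuclei, so 4 syllables.
σ1/σ2 boundary: /kttr/ — longest licit onset from the right is /tr/, leaving /kt/ as coda.
σ2/σ3 boundary: cluster /vkw/ — the longest permitted-onset suffix is /kw/; onset = /kw/, preceding coda = /v/.
σ3/σ4 boundary: just /r/ — single C goes to the following onset.
Result: rykt.truv.kwa.ru.
Mapping each syllable to C/V: /rykt/ → CVCC, /truv/ → CCVC, /kwa/ → CCV, /ru/ → CV.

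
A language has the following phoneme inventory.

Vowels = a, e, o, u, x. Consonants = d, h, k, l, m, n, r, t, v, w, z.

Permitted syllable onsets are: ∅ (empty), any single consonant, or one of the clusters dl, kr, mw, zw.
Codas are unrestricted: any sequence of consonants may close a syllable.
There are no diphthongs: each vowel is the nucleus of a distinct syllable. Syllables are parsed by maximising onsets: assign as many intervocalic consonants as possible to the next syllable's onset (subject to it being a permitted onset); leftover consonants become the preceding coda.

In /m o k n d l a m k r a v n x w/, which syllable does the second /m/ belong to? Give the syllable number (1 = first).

2

Nuclei (vowels): o, a, a, x → 4 syllables.
Between /o/ (V1) and /a/ (V2): cluster /kndl/ — the longest permitted-onset suffix is /dl/; onset = /dl/, preceding coda = /kn/.
Between /a/ (V2) and /a/ (V3): /mkr/; trying suffixes from longest down, /kr/ is the first permitted one, so coda /m/ | onset /kr/.
Between /a/ (V3) and /x/ (V4): /vn/ — longest licit onset from the right is /n/, leaving /v/ as coda.
Result: mokn.dlam.krav.nxw.
The second /m/ is in the coda of syllable 2 (/dlam/).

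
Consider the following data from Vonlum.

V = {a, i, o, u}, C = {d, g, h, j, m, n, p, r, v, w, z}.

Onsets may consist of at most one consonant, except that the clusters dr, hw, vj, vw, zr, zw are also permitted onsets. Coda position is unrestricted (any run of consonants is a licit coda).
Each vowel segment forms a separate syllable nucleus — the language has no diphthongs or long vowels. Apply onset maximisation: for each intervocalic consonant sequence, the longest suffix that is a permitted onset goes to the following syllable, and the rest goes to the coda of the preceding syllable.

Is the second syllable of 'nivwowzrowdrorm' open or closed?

Nuclei (vowels): i, o, o, o → 4 syllables.
σ1/σ2 boundary: cluster /vw/ — /vw/ is itself a permitted onset, so the whole cluster goes right; preceding coda = ∅.
σ2/σ3 boundary: /wzr/; trying suffixes from longest down, /zr/ is the first permitted one, so coda /w/ | onset /zr/.
σ3/σ4 boundary: cluster /wdr/ — the longest permitted-onset suffix is /dr/; onset = /dr/, preceding coda = /w/.
Putting it together: ni.vwow.zrow.drorm.
Syllable 2 is /vwow/ with coda /w/, so it is closed.

closed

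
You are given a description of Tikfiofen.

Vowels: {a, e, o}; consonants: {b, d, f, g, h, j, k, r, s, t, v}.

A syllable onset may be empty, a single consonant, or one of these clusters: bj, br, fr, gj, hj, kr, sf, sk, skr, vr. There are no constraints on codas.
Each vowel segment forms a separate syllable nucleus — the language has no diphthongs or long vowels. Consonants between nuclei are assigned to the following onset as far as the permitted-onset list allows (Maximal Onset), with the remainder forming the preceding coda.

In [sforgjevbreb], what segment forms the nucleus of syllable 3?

e

Nuclei (vowels): o, e, e → 3 syllables.
The third nucleus (vowel 3 from the left) is /e/.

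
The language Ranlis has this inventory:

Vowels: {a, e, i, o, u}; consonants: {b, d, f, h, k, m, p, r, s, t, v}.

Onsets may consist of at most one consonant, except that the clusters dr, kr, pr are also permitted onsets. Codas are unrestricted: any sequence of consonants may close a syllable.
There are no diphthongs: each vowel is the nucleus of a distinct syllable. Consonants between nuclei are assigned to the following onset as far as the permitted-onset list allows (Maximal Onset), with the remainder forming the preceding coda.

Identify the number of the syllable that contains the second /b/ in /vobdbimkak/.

2

The vowels are o, i, a — 3 nuclei, so 3 syllables.
V1 /o/ – V2 /i/: /bdb/ — longest licit onset from the right is /b/, leaving /bd/ as coda.
V2 /i/ – V3 /a/: /mk/ — longest licit onset from the right is /k/, leaving /m/ as coda.
So the parse is vobd.bim.kak.
The second /b/ is in the onset of syllable 2 (/bim/).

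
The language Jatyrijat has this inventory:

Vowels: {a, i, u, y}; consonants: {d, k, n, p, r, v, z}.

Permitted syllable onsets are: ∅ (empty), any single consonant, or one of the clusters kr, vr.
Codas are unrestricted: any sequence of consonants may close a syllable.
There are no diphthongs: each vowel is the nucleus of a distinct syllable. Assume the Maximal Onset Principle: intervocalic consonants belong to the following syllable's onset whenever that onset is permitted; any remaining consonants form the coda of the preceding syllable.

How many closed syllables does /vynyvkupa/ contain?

1

Vowels present: y, y, u, a; each is a nucleus, giving 4 syllables.
Between /y/ (V1) and /y/ (V2): /n/ → onset of the next syllable (single consonants are always licit onsets).
Between /y/ (V2) and /u/ (V3): /vk/ splits as /v/ + /k/ (/k/ is the longest suffix that is a licit onset).
Between /u/ (V3) and /a/ (V4): /p/ → onset of the next syllable (single consonants are always licit onsets).
Result: vy.nyv.ku.pa.
Classifying each syllable: /vy/ (open), /nyv/ (closed), /ku/ (open), /pa/ (open).
Closed syllables: 1.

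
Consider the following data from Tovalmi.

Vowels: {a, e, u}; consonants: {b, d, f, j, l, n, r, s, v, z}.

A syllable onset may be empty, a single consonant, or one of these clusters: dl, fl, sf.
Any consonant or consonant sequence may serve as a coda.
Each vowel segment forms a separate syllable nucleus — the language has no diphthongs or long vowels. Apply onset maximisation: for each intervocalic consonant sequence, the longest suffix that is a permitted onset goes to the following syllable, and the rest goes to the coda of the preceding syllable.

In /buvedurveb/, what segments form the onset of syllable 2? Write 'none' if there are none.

v

The vowels are u, e, u, e — 4 nuclei, so 4 syllables.
/u…e/ gap (V1→V2): /v/ is a single consonant, so it becomes the next onset.
/e…u/ gap (V2→V3): /d/ → onset of the next syllable (single consonants are always licit onsets).
/u…e/ gap (V3→V4): /rv/ splits as /r/ + /v/ (/v/ is the longest suffix that is a licit onset).
Result: bu.ve.dur.veb.
Syllable 2 is /ve/: onset /v/, nucleus /e/, coda ∅.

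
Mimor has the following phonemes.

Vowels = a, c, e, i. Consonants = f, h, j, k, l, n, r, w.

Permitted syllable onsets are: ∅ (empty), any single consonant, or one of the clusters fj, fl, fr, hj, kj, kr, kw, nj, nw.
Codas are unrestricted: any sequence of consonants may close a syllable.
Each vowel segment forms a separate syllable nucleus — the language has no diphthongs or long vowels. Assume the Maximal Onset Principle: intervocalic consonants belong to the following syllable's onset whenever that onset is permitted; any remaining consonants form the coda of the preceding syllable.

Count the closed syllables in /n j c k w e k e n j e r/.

Nuclei (vowels): c, e, e, e → 4 syllables.
σ1/σ2 boundary: cluster /kw/ — /kw/ is itself a permitted onset, so the whole cluster goes right; preceding coda = ∅.
σ2/σ3 boundary: /k/ → onset of the next syllable (single consonants are always licit onsets).
σ3/σ4 boundary: cluster /nj/ — /nj/ is itself a permitted onset, so the whole cluster goes right; preceding coda = ∅.
Result: njc.kwe.ke.njer.
Classifying each syllable: /njc/ (open), /kwe/ (open), /ke/ (open), /njer/ (closed).
Closed syllables: 1.

1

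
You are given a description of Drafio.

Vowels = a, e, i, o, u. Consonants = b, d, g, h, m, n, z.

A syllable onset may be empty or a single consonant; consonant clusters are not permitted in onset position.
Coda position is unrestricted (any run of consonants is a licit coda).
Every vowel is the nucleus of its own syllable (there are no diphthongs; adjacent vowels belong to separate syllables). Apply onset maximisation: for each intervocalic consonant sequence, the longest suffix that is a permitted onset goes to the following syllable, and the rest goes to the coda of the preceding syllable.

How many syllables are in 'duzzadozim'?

4

The vowels are u, a, o, i — 4 nuclei, so 4 syllables.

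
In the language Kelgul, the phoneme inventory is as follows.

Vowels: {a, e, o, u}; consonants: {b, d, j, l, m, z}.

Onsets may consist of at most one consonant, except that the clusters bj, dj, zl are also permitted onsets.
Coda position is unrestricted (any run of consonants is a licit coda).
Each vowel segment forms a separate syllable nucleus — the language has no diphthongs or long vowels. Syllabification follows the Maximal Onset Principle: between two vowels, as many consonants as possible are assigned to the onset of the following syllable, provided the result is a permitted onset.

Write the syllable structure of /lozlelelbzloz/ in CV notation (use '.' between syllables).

CV.CCV.CVCC.CCVC

The vowels are o, e, e, o — 4 nuclei, so 4 syllables.
σ1/σ2 boundary: /zl/ — entire cluster is a permitted onset → onset /zl/, coda ∅.
σ2/σ3 boundary: /l/ is a single consonant, so it becomes the next onset.
σ3/σ4 boundary: /lbzl/ splits as /lb/ + /zl/ (/zl/ is the longest suffix that is a licit onset).
Putting it together: lo.zle.lelb.zloz.
Mapping each syllable to C/V: /lo/ → CV, /zle/ → CCV, /lelb/ → CVCC, /zloz/ → CCVC.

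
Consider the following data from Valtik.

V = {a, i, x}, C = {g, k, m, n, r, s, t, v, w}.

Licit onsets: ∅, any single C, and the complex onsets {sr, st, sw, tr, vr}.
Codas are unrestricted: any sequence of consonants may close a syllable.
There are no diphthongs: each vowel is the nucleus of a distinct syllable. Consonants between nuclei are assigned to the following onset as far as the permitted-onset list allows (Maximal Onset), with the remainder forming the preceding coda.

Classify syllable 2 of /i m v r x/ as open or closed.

Nuclei (vowels): i, x → 2 syllables.
Between /i/ (V1) and /x/ (V2): /mvr/ — longest licit onset from the right is /vr/, leaving /m/ as coda.
Syllabification: im.vrx.
Syllable 2 is /vrx/; it ends in its nucleus with no coda, so it is open.

open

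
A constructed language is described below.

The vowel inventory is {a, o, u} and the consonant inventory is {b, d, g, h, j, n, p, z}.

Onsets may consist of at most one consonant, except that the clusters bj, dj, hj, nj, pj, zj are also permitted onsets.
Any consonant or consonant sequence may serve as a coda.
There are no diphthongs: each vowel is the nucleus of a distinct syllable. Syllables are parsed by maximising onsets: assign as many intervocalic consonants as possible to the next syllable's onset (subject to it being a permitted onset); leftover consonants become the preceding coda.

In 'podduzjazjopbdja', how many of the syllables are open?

3

The vowels are o, u, a, o, a — 5 nuclei, so 5 syllables.
σ1/σ2 boundary: /dd/; trying suffixes from longest down, /d/ is the first permitted one, so coda /d/ | onset /d/.
σ2/σ3 boundary: cluster /zj/ — /zj/ is itself a permitted onset, so the whole cluster goes right; preceding coda = ∅.
σ3/σ4 boundary: /zj/ is a licit onset in full, so it all attaches to the next syllable.
σ4/σ5 boundary: /pbdj/ splits as /pb/ + /dj/ (/dj/ is the longest suffix that is a licit onset).
So the parse is pod.du.zja.zjopb.dja.
Classifying each syllable: /pod/ (closed), /du/ (open), /zja/ (open), /zjopb/ (closed), /dja/ (open).
Open syllables: 3.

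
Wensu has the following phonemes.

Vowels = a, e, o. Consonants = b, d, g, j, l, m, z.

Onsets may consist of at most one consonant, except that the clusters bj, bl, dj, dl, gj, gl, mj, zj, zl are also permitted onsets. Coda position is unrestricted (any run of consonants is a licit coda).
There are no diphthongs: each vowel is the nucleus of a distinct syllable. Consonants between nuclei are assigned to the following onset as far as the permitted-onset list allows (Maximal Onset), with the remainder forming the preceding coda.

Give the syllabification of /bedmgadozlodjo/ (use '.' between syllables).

bedm.ga.do.zlo.djo

Vowels present: e, a, o, o, o; each is a nucleus, giving 5 syllables.
V1 /e/ – V2 /a/: /dmg/ — longest licit onset from the right is /g/, leaving /dm/ as coda.
V2 /a/ – V3 /o/: /d/ is a single consonant, so it becomes the next onset.
V3 /o/ – V4 /o/: /zl/ is a licit onset in full, so it all attaches to the next syllable.
V4 /o/ – V5 /o/: /dj/ — entire cluster is a permitted onset → onset /dj/, coda ∅.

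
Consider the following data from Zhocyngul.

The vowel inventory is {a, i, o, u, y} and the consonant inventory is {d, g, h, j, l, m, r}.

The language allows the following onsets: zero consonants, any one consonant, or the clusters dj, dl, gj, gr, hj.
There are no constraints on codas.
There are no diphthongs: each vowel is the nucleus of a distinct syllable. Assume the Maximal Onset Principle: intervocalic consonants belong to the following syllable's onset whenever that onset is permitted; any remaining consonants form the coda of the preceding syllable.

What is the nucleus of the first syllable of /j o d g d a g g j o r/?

o

The vowels are o, a, o — 3 nuclei, so 3 syllables.
The first nucleus (vowel 1 from the left) is /o/.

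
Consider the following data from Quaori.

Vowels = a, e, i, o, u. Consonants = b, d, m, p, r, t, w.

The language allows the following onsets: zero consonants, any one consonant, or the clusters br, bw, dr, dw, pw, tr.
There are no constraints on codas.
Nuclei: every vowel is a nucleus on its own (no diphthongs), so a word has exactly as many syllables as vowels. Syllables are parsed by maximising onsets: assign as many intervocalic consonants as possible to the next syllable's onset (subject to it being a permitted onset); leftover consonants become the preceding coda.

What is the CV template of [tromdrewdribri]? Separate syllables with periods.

The vowels are o, e, i, i — 4 nuclei, so 4 syllables.
/o…e/ gap (V1→V2): cluster /mdr/ — the longest permitted-onset suffix is /dr/; onset = /dr/, preceding coda = /m/.
/e…i/ gap (V2→V3): cluster /wdr/ — the longest permitted-onset suffix is /dr/; onset = /dr/, preceding coda = /w/.
/i…i/ gap (V3→V4): /br/ — entire cluster is a permitted onset → onset /br/, coda ∅.
So the parse is trom.drew.dri.bri.
Mapping each syllable to C/V: /trom/ → CCVC, /drew/ → CCVC, /dri/ → CCV, /bri/ → CCV.

CCVC.CCVC.CCV.CCV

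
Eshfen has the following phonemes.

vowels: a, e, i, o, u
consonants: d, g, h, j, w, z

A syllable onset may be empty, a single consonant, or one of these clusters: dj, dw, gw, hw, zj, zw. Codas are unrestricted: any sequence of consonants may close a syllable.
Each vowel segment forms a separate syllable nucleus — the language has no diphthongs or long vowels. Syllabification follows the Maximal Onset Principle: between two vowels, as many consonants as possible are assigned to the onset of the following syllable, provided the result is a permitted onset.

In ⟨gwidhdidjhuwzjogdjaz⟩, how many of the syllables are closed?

Nuclei (vowels): i, i, u, o, a → 5 syllables.
σ1/σ2 boundary: /dhd/; trying suffixes from longest down, /d/ is the first permitted one, so coda /dh/ | onset /d/.
σ2/σ3 boundary: /djh/ splits as /dj/ + /h/ (/h/ is the longest suffix that is a licit onset).
σ3/σ4 boundary: /wzj/; trying suffixes from longest down, /zj/ is the first permitted one, so coda /w/ | onset /zj/.
σ4/σ5 boundary: /gdj/; trying suffixes from longest down, /dj/ is the first permitted one, so coda /g/ | onset /dj/.
Syllabification: gwidh.didj.huw.zjog.djaz.
Classifying each syllable: /gwidh/ (closed), /didj/ (closed), /huw/ (closed), /zjog/ (closed), /djaz/ (closed).
Closed syllables: 5.

5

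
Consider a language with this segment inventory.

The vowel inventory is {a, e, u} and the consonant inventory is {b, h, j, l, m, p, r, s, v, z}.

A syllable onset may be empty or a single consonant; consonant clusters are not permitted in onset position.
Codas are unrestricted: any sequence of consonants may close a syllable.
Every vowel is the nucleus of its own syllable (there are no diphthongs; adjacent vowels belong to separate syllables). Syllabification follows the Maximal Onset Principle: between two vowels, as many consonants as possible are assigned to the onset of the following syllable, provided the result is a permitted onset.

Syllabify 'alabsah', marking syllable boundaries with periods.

a.lab.sah

The vowels are a, a, a — 3 nuclei, so 3 syllables.
Between /a/ (V1) and /a/ (V2): just /l/ — single C goes to the following onset.
Between /a/ (V2) and /a/ (V3): /bs/ splits as /b/ + /s/ (/s/ is the longest suffix that is a licit onset).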